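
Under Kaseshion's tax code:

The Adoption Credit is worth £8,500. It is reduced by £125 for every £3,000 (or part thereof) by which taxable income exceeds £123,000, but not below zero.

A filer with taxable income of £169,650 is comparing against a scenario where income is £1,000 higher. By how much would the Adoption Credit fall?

At £169,650 — income exceeds £123,000 by £46,650, which is 16 full-or-partial £3,000 increments; reduction = 16 × £125 = £2,000, leaving £6,500.
At £170,650 — income exceeds £123,000 by £47,650, which is 16 full-or-partial £3,000 increments; reduction = 16 × £125 = £2,000, leaving £6,500.
Lost: £6,500 − £6,500 = £0.

£0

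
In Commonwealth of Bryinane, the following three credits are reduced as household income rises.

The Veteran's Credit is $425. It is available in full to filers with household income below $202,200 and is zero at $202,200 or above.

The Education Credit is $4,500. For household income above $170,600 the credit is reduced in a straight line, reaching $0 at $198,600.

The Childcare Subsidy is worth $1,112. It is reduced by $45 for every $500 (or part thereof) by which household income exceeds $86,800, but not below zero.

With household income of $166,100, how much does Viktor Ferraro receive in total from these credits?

$4,925

Veteran's Credit: $166,100 is below the $202,200 cutoff, so the full $425 applies.
Education Credit: $166,100 is at or below the $170,600 threshold, so the full $4,500 applies.
Childcare Subsidy: income exceeds $86,800 by $79,300 → 159 increments × $45 = $7,155 ≥ base, so the credit is $0.
Total: $425 + $4,500 + $0 = $4,925.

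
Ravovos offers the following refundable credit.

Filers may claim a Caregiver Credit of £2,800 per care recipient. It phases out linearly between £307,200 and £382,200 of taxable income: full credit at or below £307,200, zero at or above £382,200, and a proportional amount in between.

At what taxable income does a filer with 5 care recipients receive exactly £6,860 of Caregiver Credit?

Full credit = 5 × £2,800 = £14,000.
£6,860 is 6,860/14,000 of the full £14,000, so 7,140/14,000 of the £75,000 range has been used: income = £307,200 + £75,000 × 7,140/14,000 = £345,450.

£345,450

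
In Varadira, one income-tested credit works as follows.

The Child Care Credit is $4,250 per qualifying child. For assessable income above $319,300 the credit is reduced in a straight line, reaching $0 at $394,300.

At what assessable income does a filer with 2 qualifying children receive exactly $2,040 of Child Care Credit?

$376,300

Full credit = 2 × $4,250 = $8,500.
$2,040 is 2,040/8,500 of the full $8,500, so 6,460/8,500 of the $75,000 range has been used: income = $319,300 + $75,000 × 6,460/8,500 = $376,300.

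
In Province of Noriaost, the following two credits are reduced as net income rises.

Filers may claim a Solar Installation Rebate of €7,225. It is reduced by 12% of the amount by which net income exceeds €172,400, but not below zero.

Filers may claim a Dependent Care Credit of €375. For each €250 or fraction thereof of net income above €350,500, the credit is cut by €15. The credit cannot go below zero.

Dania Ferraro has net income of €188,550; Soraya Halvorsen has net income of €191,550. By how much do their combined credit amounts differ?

€360

Dania (€188,550): Solar Installation Rebate: 12% of the €16,150 excess over €172,400 is €1,938; credit = €7,225 − €1,938 = €5,287. Dependent Care Credit: €188,550 is at or below the €350,500 threshold, so the full €375 applies. total €5,287 + €375 = €5,662
Soraya (€191,550): Solar Installation Rebate: 12% of the €19,150 excess over €172,400 is €2,298; credit = €7,225 − €2,298 = €4,927. Dependent Care Credit: €191,550 is at or below the €350,500 threshold, so the full €375 applies. total €4,927 + €375 = €5,302
Difference: |€5,662 − €5,302| = €360.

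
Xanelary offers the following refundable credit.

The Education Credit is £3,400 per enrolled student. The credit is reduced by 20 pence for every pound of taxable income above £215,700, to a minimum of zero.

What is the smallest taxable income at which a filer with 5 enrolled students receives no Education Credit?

£300,700

Full credit = 5 × £3,400 = £17,000.
The credit falls by 20% of each pound above £215,700, so it reaches zero when the excess is £17,000 / 20% = £85,000: income = £215,700 + £85,000 = £300,700.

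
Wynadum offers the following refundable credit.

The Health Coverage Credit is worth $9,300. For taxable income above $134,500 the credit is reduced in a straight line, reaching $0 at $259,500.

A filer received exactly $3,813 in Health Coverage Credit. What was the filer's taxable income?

$3,813 is 3,813/9,300 of the full $9,300, so 5,487/9,300 of the $125,000 range has been used: income = $134,500 + $125,000 × 5,487/9,300 = $208,250.

$208,250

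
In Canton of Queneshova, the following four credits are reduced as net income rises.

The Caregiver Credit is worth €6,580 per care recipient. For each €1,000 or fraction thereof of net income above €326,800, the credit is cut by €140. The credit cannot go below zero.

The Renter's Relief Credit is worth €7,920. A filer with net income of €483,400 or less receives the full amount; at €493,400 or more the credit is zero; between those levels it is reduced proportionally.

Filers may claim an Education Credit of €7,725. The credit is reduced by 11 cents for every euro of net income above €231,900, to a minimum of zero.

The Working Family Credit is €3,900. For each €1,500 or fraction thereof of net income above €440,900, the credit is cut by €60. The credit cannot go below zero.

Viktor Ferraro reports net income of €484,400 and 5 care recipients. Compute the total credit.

€20,068

Caregiver Credit: base = 5 × €6,580 = €32,900. income exceeds €326,800 by €157,600, which is 158 full-or-partial €1,000 increments; reduction = 158 × €140 = €22,120, leaving €10,780.
Renter's Relief Credit: €484,400 is €1,000 into a €10,000 phase-out range, leaving 9,000/10,000 of the credit: €7,920 × 9,000/10,000 = €7,128.
Education Credit: 11% of the €252,500 excess over €231,900 is €27,775 ≥ base, so the credit is €0.
Working Family Credit: income exceeds €440,900 by €43,500, which is 29 full-or-partial €1,500 increments; reduction = 29 × €60 = €1,740, leaving €2,160.
Total: €10,780 + €7,128 + €0 + €2,160 = €20,068.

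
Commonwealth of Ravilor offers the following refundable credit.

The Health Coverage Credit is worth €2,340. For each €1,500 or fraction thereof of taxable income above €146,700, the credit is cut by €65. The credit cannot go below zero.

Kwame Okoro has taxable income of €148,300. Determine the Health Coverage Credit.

Health Coverage Credit: income exceeds €146,700 by €1,600, which is 2 full-or-partial €1,500 increments; reduction = 2 × €65 = €130, leaving €2,210.

€2,210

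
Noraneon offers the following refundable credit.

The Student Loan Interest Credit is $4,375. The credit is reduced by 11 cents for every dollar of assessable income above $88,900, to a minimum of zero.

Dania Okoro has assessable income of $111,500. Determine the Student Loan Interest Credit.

$1,889

Student Loan Interest Credit: 11% of the $22,600 excess over $88,900 is $2,486; credit = $4,375 − $2,486 = $1,889.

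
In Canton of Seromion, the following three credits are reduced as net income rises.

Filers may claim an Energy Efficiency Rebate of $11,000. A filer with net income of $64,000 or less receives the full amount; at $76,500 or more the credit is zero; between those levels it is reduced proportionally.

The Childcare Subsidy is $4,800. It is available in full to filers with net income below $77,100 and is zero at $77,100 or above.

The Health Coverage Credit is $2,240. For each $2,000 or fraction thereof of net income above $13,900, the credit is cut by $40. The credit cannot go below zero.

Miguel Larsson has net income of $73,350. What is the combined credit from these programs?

$8,612

Energy Efficiency Rebate: $73,350 is $9,350 into a $12,500 phase-out range, leaving 3,150/12,500 of the credit: $11,000 × 3,150/12,500 = $2,772.
Childcare Subsidy: $73,350 is below the $77,100 cutoff, so the full $4,800 applies.
Health Coverage Credit: income exceeds $13,900 by $59,450, which is 30 full-or-partial $2,000 increments; reduction = 30 × $40 = $1,200, leaving $1,040.
Total: $2,772 + $4,800 + $1,040 = $8,612.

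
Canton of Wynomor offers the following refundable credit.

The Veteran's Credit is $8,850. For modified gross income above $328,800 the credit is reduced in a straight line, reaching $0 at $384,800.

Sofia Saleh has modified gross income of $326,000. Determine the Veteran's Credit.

Veteran's Credit: $326,000 is at or below the $328,800 threshold, so the full $8,850 applies.

$8,850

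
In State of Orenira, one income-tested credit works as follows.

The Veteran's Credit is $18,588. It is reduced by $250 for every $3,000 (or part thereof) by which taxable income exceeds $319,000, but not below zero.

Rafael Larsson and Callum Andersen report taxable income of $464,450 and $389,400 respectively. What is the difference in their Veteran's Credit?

$6,250

Rafael ($464,450): Veteran's Credit: income exceeds $319,000 by $145,450, which is 49 full-or-partial $3,000 increments; reduction = 49 × $250 = $12,250, leaving $6,338.
Callum ($389,400): Veteran's Credit: income exceeds $319,000 by $70,400, which is 24 full-or-partial $3,000 increments; reduction = 24 × $250 = $6,000, leaving $12,588.
Difference: |$6,338 − $12,588| = $6,250.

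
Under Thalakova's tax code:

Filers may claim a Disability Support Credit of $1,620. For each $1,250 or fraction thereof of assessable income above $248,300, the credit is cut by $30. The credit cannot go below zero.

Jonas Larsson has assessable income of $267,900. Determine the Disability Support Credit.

Disability Support Credit: income exceeds $248,300 by $19,600, which is 16 full-or-partial $1,250 increments; reduction = 16 × $30 = $480, leaving $1,140.

$1,140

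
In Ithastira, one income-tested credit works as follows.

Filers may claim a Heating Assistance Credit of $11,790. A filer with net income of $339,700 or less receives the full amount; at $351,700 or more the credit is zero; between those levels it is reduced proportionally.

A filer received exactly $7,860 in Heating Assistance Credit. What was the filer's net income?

$7,860 is 7,860/11,790 of the full $11,790, so 3,930/11,790 of the $12,000 range has been used: income = $339,700 + $12,000 × 3,930/11,790 = $343,700.

$343,700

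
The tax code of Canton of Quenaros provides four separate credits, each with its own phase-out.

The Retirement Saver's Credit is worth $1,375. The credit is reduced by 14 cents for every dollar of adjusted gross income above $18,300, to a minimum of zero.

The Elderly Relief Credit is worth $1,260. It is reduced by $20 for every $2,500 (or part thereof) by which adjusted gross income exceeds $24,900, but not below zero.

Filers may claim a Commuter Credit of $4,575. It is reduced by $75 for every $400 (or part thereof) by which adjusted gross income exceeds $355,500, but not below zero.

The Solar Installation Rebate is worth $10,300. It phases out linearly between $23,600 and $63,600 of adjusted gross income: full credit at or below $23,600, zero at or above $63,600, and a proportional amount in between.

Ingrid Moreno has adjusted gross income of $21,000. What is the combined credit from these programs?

Retirement Saver's Credit: 14% of the $2,700 excess over $18,300 is $378; credit = $1,375 − $378 = $997.
Elderly Relief Credit: $21,000 is at or below the $24,900 threshold, so the full $1,260 applies.
Commuter Credit: $21,000 is at or below the $355,500 threshold, so the full $4,575 applies.
Solar Installation Rebate: $21,000 is at or below the $23,600 threshold, so the full $10,300 applies.
Total: $997 + $1,260 + $4,575 + $10,300 = $17,132.

$17,132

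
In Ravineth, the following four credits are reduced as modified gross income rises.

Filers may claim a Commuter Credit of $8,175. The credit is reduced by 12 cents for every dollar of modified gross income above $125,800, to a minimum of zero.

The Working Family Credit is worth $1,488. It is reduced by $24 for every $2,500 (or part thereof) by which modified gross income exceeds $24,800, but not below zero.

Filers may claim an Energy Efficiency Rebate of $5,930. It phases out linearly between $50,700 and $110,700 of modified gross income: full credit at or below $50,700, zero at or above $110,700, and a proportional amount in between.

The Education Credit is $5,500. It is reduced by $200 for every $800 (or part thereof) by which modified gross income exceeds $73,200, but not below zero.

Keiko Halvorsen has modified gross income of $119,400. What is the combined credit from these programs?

$8,751

Commuter Credit: $119,400 is at or below the $125,800 threshold, so the full $8,175 applies.
Working Family Credit: income exceeds $24,800 by $94,600, which is 38 full-or-partial $2,500 increments; reduction = 38 × $24 = $912, leaving $576.
Energy Efficiency Rebate: $119,400 is at or above $110,700, so the credit is $0.
Education Credit: income exceeds $73,200 by $46,200 → 58 increments × $200 = $11,600 ≥ base, so the credit is $0.
Total: $8,175 + $576 + $0 + $0 = $8,751.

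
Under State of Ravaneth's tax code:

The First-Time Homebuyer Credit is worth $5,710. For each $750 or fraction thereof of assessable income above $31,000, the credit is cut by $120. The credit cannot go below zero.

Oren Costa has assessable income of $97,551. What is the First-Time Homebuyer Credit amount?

First-Time Homebuyer Credit: income exceeds $31,000 by $66,551 → 89 increments × $120 = $10,680 ≥ base, so the credit is $0.

$0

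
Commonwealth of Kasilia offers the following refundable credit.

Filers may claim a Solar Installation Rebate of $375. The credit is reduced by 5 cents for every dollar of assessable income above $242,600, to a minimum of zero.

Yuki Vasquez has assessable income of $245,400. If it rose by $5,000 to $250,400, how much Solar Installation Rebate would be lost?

$235

At $245,400 — 5% of the $2,800 excess over $242,600 is $140; credit = $375 − $140 = $235.
At $250,400 — 5% of the $7,800 excess over $242,600 is $390 ≥ base, so the credit is $0.
Lost: $235 − $0 = $235.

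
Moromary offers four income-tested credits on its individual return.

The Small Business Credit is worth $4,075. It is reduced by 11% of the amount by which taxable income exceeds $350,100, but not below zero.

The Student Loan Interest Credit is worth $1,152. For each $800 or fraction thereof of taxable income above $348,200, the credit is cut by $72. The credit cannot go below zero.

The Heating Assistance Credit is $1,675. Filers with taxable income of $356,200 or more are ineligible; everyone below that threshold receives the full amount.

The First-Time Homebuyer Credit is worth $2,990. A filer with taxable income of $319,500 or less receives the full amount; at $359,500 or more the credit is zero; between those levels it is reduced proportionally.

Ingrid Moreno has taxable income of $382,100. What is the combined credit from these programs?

$555

Small Business Credit: 11% of the $32,000 excess over $350,100 is $3,520; credit = $4,075 − $3,520 = $555.
Student Loan Interest Credit: income exceeds $348,200 by $33,900 → 43 increments × $72 = $3,096 ≥ base, so the credit is $0.
Heating Assistance Credit: $382,100 meets or exceeds the $356,200 cutoff, so the credit is $0.
First-Time Homebuyer Credit: $382,100 is at or above $359,500, so the credit is $0.
Total: $555 + $0 + $0 + $0 = $555.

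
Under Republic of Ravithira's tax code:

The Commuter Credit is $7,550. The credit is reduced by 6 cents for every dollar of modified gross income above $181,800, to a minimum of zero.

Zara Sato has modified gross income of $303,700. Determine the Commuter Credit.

$236

Commuter Credit: 6% of the $121,900 excess over $181,800 is $7,314; credit = $7,550 − $7,314 = $236.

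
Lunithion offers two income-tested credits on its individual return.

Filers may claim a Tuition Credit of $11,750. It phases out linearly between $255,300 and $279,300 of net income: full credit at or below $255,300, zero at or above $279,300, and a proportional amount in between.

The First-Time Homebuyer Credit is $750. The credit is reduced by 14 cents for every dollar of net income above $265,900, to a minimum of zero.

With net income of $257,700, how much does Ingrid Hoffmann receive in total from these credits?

Tuition Credit: $257,700 is $2,400 into a $24,000 phase-out range, leaving 21,600/24,000 of the credit: $11,750 × 21,600/24,000 = $10,575.
First-Time Homebuyer Credit: $257,700 is at or below the $265,900 threshold, so the full $750 applies.
Total: $10,575 + $750 = $11,325.

$11,325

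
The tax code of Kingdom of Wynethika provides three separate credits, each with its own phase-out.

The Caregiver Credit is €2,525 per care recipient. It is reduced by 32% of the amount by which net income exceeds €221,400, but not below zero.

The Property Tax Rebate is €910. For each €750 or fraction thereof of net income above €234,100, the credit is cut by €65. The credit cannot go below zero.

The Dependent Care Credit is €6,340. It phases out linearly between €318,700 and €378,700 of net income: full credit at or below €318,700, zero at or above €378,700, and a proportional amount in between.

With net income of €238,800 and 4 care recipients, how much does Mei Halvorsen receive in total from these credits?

€11,327

Caregiver Credit: base = 4 × €2,525 = €10,100. 32% of the €17,400 excess over €221,400 is €5,568; credit = €10,100 − €5,568 = €4,532.
Property Tax Rebate: income exceeds €234,100 by €4,700, which is 7 full-or-partial €750 increments; reduction = 7 × €65 = €455, leaving €455.
Dependent Care Credit: €238,800 is at or below the €318,700 threshold, so the full €6,340 applies.
Total: €4,532 + €455 + €6,340 = €11,327.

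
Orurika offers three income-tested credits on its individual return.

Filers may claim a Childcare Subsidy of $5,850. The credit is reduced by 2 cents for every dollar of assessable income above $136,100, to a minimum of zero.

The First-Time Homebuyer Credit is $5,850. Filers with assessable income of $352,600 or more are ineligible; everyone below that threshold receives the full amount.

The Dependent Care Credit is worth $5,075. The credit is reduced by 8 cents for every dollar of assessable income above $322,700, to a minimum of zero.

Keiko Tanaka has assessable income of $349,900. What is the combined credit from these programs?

$10,323

Childcare Subsidy: 2% of the $213,800 excess over $136,100 is $4,276; credit = $5,850 − $4,276 = $1,574.
First-Time Homebuyer Credit: $349,900 is below the $352,600 cutoff, so the full $5,850 applies.
Dependent Care Credit: 8% of the $27,200 excess over $322,700 is $2,176; credit = $5,075 − $2,176 = $2,899.
Total: $1,574 + $5,850 + $2,899 = $10,323.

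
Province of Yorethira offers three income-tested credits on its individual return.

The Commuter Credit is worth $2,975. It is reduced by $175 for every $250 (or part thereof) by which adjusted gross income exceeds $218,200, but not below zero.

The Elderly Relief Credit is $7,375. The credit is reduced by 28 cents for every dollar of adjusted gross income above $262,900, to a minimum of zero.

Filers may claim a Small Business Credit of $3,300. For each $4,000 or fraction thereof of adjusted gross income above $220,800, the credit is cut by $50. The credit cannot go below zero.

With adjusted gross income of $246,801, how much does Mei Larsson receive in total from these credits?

Commuter Credit: income exceeds $218,200 by $28,601 → 115 increments × $175 = $20,125 ≥ base, so the credit is $0.
Elderly Relief Credit: $246,801 is at or below the $262,900 threshold, so the full $7,375 applies.
Small Business Credit: income exceeds $220,800 by $26,001, which is 7 full-or-partial $4,000 increments; reduction = 7 × $50 = $350, leaving $2,950.
Total: $0 + $7,375 + $2,950 = $10,325.

$10,325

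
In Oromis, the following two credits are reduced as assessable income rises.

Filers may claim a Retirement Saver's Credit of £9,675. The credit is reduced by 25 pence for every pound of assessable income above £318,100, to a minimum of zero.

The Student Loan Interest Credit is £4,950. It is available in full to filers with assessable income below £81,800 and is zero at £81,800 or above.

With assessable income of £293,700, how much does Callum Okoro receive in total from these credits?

£9,675

Retirement Saver's Credit: £293,700 is at or below the £318,100 threshold, so the full £9,675 applies.
Student Loan Interest Credit: £293,700 meets or exceeds the £81,800 cutoff, so the credit is £0.
Total: £9,675 + £0 = £9,675.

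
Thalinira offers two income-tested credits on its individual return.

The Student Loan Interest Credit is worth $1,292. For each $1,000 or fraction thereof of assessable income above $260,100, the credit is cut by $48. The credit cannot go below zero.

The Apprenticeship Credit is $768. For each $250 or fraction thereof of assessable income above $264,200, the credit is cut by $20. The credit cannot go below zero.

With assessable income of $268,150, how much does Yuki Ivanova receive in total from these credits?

Student Loan Interest Credit: income exceeds $260,100 by $8,050, which is 9 full-or-partial $1,000 increments; reduction = 9 × $48 = $432, leaving $860.
Apprenticeship Credit: income exceeds $264,200 by $3,950, which is 16 full-or-partial $250 increments; reduction = 16 × $20 = $320, leaving $448.
Total: $860 + $448 = $1,308.

$1,308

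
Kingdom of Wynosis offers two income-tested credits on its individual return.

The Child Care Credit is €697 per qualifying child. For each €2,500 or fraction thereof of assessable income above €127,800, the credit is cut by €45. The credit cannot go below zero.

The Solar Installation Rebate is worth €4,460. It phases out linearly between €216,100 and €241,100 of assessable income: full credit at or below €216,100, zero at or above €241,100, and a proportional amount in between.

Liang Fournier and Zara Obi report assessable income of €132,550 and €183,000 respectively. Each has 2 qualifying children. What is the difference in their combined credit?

Liang (€132,550): Child Care Credit: base = 2 × €697 = €1,394. income exceeds €127,800 by €4,750, which is 2 full-or-partial €2,500 increments; reduction = 2 × €45 = €90, leaving €1,304. Solar Installation Rebate: €132,550 is at or below the €216,100 threshold, so the full €4,460 applies. total €1,304 + €4,460 = €5,764
Zara (€183,000): Child Care Credit: base = 2 × €697 = €1,394. income exceeds €127,800 by €55,200, which is 23 full-or-partial €2,500 increments; reduction = 23 × €45 = €1,035, leaving €359. Solar Installation Rebate: €183,000 is at or below the €216,100 threshold, so the full €4,460 applies. total €359 + €4,460 = €4,819
Difference: |€5,764 − €4,819| = €945.

€945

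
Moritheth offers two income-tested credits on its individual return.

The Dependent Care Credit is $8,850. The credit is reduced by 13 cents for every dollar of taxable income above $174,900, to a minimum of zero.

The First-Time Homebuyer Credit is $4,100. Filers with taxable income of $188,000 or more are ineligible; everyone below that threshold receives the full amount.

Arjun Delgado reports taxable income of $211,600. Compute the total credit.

Dependent Care Credit: 13% of the $36,700 excess over $174,900 is $4,771; credit = $8,850 − $4,771 = $4,079.
First-Time Homebuyer Credit: $211,600 meets or exceeds the $188,000 cutoff, so the credit is $0.
Total: $4,079 + $0 = $4,079.

$4,079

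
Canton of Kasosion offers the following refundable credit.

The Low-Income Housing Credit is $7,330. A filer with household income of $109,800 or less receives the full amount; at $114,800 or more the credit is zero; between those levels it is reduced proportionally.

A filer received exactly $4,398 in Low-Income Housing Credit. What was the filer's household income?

$111,800

$4,398 is 4,398/7,330 of the full $7,330, so 2,932/7,330 of the $5,000 range has been used: income = $109,800 + $5,000 × 2,932/7,330 = $111,800.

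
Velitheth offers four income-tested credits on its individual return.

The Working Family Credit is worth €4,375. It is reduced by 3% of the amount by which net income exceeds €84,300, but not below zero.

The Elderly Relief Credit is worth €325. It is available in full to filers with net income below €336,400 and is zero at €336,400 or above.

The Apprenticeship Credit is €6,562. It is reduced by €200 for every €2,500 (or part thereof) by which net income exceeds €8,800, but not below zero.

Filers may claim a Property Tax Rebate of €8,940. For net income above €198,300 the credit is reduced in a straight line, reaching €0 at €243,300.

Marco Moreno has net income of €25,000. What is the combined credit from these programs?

Working Family Credit: €25,000 is at or below the €84,300 threshold, so the full €4,375 applies.
Elderly Relief Credit: €25,000 is below the €336,400 cutoff, so the full €325 applies.
Apprenticeship Credit: income exceeds €8,800 by €16,200, which is 7 full-or-partial €2,500 increments; reduction = 7 × €200 = €1,400, leaving €5,162.
Property Tax Rebate: €25,000 is at or below the €198,300 threshold, so the full €8,940 applies.
Total: €4,375 + €325 + €5,162 + €8,940 = €18,802.

€18,802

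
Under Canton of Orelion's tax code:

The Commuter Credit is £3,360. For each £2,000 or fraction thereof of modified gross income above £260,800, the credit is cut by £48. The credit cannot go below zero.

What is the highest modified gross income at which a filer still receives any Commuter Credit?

£398,800

After 69 increments the reduction is 69 × £48 = £3,312, leaving £48; one more increment wipes it out. Increment 69 ends at excess 69 × £2,000 = £138,000, so the highest qualifying income is £260,800 + £138,000 = £398,800.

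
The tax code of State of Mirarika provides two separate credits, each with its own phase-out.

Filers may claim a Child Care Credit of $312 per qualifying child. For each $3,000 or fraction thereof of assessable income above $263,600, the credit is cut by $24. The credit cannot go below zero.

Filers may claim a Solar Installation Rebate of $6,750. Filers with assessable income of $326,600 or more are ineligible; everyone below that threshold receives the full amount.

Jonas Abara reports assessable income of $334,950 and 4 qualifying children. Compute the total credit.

Child Care Credit: base = 4 × $312 = $1,248. income exceeds $263,600 by $71,350, which is 24 full-or-partial $3,000 increments; reduction = 24 × $24 = $576, leaving $672.
Solar Installation Rebate: $334,950 meets or exceeds the $326,600 cutoff, so the credit is $0.
Total: $672 + $0 = $672.

$672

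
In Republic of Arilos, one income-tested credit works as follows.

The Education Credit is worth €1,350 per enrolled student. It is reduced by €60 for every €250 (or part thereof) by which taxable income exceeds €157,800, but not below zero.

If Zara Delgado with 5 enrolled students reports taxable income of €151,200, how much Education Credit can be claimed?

€6,750

Education Credit: base = 5 × €1,350 = €6,750. €151,200 is at or below the €157,800 threshold, so the full €6,750 applies.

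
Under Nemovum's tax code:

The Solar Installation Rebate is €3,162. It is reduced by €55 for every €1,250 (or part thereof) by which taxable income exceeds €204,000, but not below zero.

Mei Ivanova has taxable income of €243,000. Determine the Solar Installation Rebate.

€1,402

Solar Installation Rebate: income exceeds €204,000 by €39,000, which is 32 full-or-partial €1,250 increments; reduction = 32 × €55 = €1,760, leaving €1,402.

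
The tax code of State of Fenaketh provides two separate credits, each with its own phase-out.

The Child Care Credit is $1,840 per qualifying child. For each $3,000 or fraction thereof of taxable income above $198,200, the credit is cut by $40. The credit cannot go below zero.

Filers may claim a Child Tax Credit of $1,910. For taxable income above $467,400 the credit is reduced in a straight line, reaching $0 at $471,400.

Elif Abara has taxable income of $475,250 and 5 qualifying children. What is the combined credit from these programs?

Child Care Credit: base = 5 × $1,840 = $9,200. income exceeds $198,200 by $277,050, which is 93 full-or-partial $3,000 increments; reduction = 93 × $40 = $3,720, leaving $5,480.
Child Tax Credit: $475,250 is at or above $471,400, so the credit is $0.
Total: $5,480 + $0 = $5,480.

$5,480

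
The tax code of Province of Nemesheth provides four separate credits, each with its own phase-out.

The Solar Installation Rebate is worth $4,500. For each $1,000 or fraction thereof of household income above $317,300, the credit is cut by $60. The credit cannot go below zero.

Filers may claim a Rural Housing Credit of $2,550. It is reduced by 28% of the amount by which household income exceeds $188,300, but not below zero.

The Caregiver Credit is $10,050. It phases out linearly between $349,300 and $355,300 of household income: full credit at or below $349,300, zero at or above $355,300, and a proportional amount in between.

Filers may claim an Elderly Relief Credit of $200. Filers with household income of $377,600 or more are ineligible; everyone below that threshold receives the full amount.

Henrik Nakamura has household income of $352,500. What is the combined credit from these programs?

$7,230

Solar Installation Rebate: income exceeds $317,300 by $35,200, which is 36 full-or-partial $1,000 increments; reduction = 36 × $60 = $2,160, leaving $2,340.
Rural Housing Credit: 28% of the $164,200 excess over $188,300 is $45,976 ≥ base, so the credit is $0.
Caregiver Credit: $352,500 is $3,200 into a $6,000 phase-out range, leaving 2,800/6,000 of the credit: $10,050 × 2,800/6,000 = $4,690.
Elderly Relief Credit: $352,500 is below the $377,600 cutoff, so the full $200 applies.
Total: $2,340 + $0 + $4,690 + $200 = $7,230.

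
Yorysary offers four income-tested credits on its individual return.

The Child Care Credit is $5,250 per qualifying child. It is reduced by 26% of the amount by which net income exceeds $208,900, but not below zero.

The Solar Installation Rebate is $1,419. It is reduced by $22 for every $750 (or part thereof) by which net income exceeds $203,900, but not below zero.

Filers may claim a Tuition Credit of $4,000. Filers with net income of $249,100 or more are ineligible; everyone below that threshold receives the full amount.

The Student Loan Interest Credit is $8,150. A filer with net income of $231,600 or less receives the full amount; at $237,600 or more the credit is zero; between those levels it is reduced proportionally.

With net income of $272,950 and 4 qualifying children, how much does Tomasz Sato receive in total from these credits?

$4,347

Child Care Credit: base = 4 × $5,250 = $21,000. 26% of the $64,050 excess over $208,900 is $16,653; credit = $21,000 − $16,653 = $4,347.
Solar Installation Rebate: income exceeds $203,900 by $69,050 → 93 increments × $22 = $2,046 ≥ base, so the credit is $0.
Tuition Credit: $272,950 meets or exceeds the $249,100 cutoff, so the credit is $0.
Student Loan Interest Credit: $272,950 is at or above $237,600, so the credit is $0.
Total: $4,347 + $0 + $0 + $0 = $4,347.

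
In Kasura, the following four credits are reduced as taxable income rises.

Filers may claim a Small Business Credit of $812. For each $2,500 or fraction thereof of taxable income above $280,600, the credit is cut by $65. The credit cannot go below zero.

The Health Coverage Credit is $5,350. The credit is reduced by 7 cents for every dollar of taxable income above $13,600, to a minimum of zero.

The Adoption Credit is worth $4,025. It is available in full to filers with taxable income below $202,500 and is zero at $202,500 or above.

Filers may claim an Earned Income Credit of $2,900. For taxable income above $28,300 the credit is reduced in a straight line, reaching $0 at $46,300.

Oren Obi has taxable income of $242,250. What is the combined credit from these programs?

$812

Small Business Credit: $242,250 is at or below the $280,600 threshold, so the full $812 applies.
Health Coverage Credit: 7% of the $228,650 excess over $13,600 is $16,005.50 ≥ base, so the credit is $0.
Adoption Credit: $242,250 meets or exceeds the $202,500 cutoff, so the credit is $0.
Earned Income Credit: $242,250 is at or above $46,300, so the credit is $0.
Total: $812 + $0 + $0 + $0 = $812.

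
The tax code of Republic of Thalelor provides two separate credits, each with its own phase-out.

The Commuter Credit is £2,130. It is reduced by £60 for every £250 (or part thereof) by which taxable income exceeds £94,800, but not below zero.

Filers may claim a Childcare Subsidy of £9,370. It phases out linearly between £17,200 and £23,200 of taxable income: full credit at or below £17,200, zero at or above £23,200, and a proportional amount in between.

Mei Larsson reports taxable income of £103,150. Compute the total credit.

Commuter Credit: income exceeds £94,800 by £8,350, which is 34 full-or-partial £250 increments; reduction = 34 × £60 = £2,040, leaving £90.
Childcare Subsidy: £103,150 is at or above £23,200, so the credit is £0.
Total: £90 + £0 = £90.

£90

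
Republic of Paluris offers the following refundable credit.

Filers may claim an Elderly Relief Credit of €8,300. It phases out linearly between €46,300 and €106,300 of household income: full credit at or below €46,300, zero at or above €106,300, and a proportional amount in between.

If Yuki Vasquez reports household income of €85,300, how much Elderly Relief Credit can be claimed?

Elderly Relief Credit: €85,300 is €39,000 into a €60,000 phase-out range, leaving 21,000/60,000 of the credit: €8,300 × 21,000/60,000 = €2,905.

€2,905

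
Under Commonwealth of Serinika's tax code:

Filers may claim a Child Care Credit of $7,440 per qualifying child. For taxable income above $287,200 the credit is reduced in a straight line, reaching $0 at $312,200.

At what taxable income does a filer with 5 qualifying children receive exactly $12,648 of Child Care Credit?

$303,700

Full credit = 5 × $7,440 = $37,200.
$12,648 is 12,648/37,200 of the full $37,200, so 24,552/37,200 of the $25,000 range has been used: income = $287,200 + $25,000 × 24,552/37,200 = $303,700.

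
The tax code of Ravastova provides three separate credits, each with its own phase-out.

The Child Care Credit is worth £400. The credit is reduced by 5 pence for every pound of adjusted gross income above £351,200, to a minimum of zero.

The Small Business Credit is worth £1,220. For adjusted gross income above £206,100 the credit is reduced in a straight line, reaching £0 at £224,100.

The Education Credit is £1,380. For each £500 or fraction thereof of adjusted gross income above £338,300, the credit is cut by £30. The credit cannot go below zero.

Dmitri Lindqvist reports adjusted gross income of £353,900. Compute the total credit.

£685

Child Care Credit: 5% of the £2,700 excess over £351,200 is £135; credit = £400 − £135 = £265.
Small Business Credit: £353,900 is at or above £224,100, so the credit is £0.
Education Credit: income exceeds £338,300 by £15,600, which is 32 full-or-partial £500 increments; reduction = 32 × £30 = £960, leaving £420.
Total: £265 + £0 + £420 = £685.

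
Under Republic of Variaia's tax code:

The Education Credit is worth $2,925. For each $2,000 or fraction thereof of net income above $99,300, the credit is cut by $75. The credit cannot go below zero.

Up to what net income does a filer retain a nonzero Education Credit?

After 38 increments the reduction is 38 × $75 = $2,850, leaving $75; one more increment wipes it out. Increment 38 ends at excess 38 × $2,000 = $76,000, so the highest qualifying income is $99,300 + $76,000 = $175,300.

$175,300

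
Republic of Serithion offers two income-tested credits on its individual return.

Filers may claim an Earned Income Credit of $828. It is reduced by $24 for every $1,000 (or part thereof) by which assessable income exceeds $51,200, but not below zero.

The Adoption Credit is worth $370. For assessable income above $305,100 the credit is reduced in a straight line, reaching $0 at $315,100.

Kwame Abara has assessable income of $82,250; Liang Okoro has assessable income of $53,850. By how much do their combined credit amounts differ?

$696

Kwame ($82,250): Earned Income Credit: income exceeds $51,200 by $31,050, which is 32 full-or-partial $1,000 increments; reduction = 32 × $24 = $768, leaving $60. Adoption Credit: $82,250 is at or below the $305,100 threshold, so the full $370 applies. total $60 + $370 = $430
Liang ($53,850): Earned Income Credit: income exceeds $51,200 by $2,650, which is 3 full-or-partial $1,000 increments; reduction = 3 × $24 = $72, leaving $756. Adoption Credit: $53,850 is at or below the $305,100 threshold, so the full $370 applies. total $756 + $370 = $1,126
Difference: |$430 − $1,126| = $696.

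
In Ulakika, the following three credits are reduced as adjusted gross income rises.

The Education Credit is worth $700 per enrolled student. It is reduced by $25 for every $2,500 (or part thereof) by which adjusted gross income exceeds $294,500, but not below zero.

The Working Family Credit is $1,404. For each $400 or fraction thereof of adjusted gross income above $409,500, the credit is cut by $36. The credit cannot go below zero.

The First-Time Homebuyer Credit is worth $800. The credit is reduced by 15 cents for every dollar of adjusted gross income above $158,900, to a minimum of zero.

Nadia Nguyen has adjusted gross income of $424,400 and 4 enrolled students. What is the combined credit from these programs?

Education Credit: base = 4 × $700 = $2,800. income exceeds $294,500 by $129,900, which is 52 full-or-partial $2,500 increments; reduction = 52 × $25 = $1,300, leaving $1,500.
Working Family Credit: income exceeds $409,500 by $14,900, which is 38 full-or-partial $400 increments; reduction = 38 × $36 = $1,368, leaving $36.
First-Time Homebuyer Credit: 15% of the $265,500 excess over $158,900 is $39,825 ≥ base, so the credit is $0.
Total: $1,500 + $36 + $0 = $1,536.

$1,536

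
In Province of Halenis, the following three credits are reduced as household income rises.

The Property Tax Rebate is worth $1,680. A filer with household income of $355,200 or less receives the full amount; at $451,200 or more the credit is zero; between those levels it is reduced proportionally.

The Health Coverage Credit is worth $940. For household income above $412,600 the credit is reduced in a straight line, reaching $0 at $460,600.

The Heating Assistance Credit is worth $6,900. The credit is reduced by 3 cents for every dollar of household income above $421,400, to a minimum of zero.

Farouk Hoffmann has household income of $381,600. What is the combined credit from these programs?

$9,058

Property Tax Rebate: $381,600 is $26,400 into a $96,000 phase-out range, leaving 69,600/96,000 of the credit: $1,680 × 69,600/96,000 = $1,218.
Health Coverage Credit: $381,600 is at or below the $412,600 threshold, so the full $940 applies.
Heating Assistance Credit: $381,600 is at or below the $421,400 threshold, so the full $6,900 applies.
Total: $1,218 + $940 + $6,900 = $9,058.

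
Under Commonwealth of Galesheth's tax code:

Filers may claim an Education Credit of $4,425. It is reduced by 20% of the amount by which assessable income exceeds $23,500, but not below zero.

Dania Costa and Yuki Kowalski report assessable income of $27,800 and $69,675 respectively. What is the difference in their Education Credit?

Dania ($27,800): Education Credit: 20% of the $4,300 excess over $23,500 is $860; credit = $4,425 − $860 = $3,565.
Yuki ($69,675): Education Credit: 20% of the $46,175 excess over $23,500 is $9,235 ≥ base, so the credit is $0.
Difference: |$3,565 − $0| = $3,565.

$3,565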